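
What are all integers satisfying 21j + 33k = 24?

Step 1: Compute gcd(21, 33) = 3.
Since 3 divides 24, solutions exist.

Step 2: Find a particular solution using extended Euclidean algorithm.
We get j₀ = -24, k₀ = 16.
Check: 21*-24 + 33*16 = 24 = 24 ✓

Step 3: Write the general solution.
j = -24 + (33/3)t = -24 + 11t
k = 16 - (21/3)t = 16 - 7t
for any integer t.

j = -24 + 11t, k = 16 - 7t for integer t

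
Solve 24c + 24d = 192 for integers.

Step 1: Check solvability.
gcd(24, 24) = 24
Since 24 divides 192, solutions exist.

Step 2: Apply extended Euclidean algorithm to find gcd.
We find integers such that 24*x0 + 24*y0 = 24

Step 3: Scale the particular solution.
Multiply by 192/24 = 8:
c = 0, d = 8

Step 4: Verify.
24*(0) + 24*(8) = 192 = 192 ✓

c = 0, d = 8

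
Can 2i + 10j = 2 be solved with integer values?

Step 1: Compute gcd(2, 10).
gcd(2, 10) = 2

Step 2: Check divisibility.
Does 2 divide 2? 2 = 2 x 1, so yes.

By the theorem on linear Diophantine equations, 2i + 10j = 2 has integer solutions if and only if gcd(2, 10) divides 2. Since 2 | 2, solutions exist.

Yes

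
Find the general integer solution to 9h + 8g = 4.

Step 1: Compute gcd(9, 8) = 1.
Since 1 divides 4, solutions exist.

Step 2: Find a particular solution using extended Euclidean algorithm.
We get h₀ = 4, g₀ = -4.
Check: 9*4 + 8*-4 = 4 = 4 ✓

Step 3: Write the general solution.
h = 4 + (8/1)t = 4 + 8t
g = -4 - (9/1)t = -4 - 9t
for any integer t.

h = 4 + 8t, g = -4 - 9t for integer t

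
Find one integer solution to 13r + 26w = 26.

Step 1: Check solvability.
gcd(13, 26) = 13
Since 13 divides 26, solutions exist.

Step 2: Apply extended Euclidean algorithm to find gcd.
We find integers such that 13*x0 + 26*y0 = 13

Step 3: Scale the particular solution.
Multiply by 26/13 = 2:
r = 2, w = 0

Step 4: Verify.
13*(2) + 26*(0) = 26 = 26 ✓

r = 2, w = 0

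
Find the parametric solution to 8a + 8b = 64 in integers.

Step 1: Compute gcd(8, 8) = 8.
Since 8 divides 64, solutions exist.

Step 2: Find a particular solution using extended Euclidean algorithm.
We get a₀ = 0, b₀ = 8.
Check: 8*0 + 8*8 = 64 = 64 ✓

Step 3: Write the general solution.
a = 0 + (8/8)t = 0 + 1t
b = 8 - (8/8)t = 8 - 1t
for any integer t.

a = 0 + 1t, b = 8 - 1t for integer t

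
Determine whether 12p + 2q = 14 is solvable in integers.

Step 1: Compute gcd(12, 2).
gcd(12, 2) = 2

Step 2: Check divisibility.
Does 2 divide 14? 14 = 2 x 7, so yes.

By the theorem on linear Diophantine equations, 12p + 2q = 14 has integer solutions if and only if gcd(12, 2) divides 14. Since 2 | 14, solutions exist.

Yes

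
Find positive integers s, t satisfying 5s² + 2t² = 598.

Try small values of s and check whether (598 - 5s²)/2 is a perfect square.
s = 10: 5·10² = 500, so 2t² = 598 - 500 = 98, giving t² = 49, t = 7.
Check: 5·10² + 2·7² = 500 + 98 = 598 ✓

s = 10, t = 7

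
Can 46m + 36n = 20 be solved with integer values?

Step 1: Compute gcd(46, 36).
gcd(46, 36) = 2

Step 2: Check divisibility.
Does 2 divide 20? 20 = 2 x 10, so yes.

By the theorem on linear Diophantine equations, 46m + 36n = 20 has integer solutions if and only if gcd(46, 36) divides 20. Since 2 | 20, solutions exist.

Yes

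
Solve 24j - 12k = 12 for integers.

Step 1: Check solvability.
gcd(24, 12) = 12
Since 12 divides 12, solutions exist.

Step 2: Apply extended Euclidean algorithm to find gcd.
We find integers such that 24*x0 + 12*y0 = 12

Step 3: Scale the particular solution.
Multiply by 12/12 = 1:
j = 0, k = -1

Step 4: Verify.
24*(0) - 12*(-1) = 12 = 12 ✓

j = 0, k = -1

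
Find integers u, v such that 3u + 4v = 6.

Step 1: Check solvability.
gcd(3, 4) = 1
Since 1 divides 6, solutions exist.

Step 2: Apply extended Euclidean algorithm to find gcd.
We find integers such that 3*x0 + 4*y0 = 1

Step 3: Scale the particular solution.
Multiply by 6/1 = 6:
u = -6, v = 6

Step 4: Verify.
3*(-6) + 4*(6) = 6 = 6 ✓

u = -6, v = 6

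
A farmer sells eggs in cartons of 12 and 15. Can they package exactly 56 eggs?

We need non-negative a, b with 12a + 15b = 56.
gcd(12, 15) = 3, and 3 does not divide 56.
No integer solutions exist.

No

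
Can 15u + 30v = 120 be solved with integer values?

Step 1: Compute gcd(15, 30).
gcd(15, 30) = 15

Step 2: Check divisibility.
Does 15 divide 120? 120 = 15 x 8, so yes.

By the theorem on linear Diophantine equations, 15u + 30v = 120 has integer solutions if and only if gcd(15, 30) divides 120. Since 15 | 120, solutions exist.

Yes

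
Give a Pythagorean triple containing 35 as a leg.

We need the other leg and hypotenuse such that 35² + x² = c².
Take x = 12, c = 37: 35² + 12² = 1225 + 144 = 1369 = 37² ✓
Triple: (35, 12, 37)

(35, 12, 37)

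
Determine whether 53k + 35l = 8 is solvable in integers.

Step 1: Compute gcd(53, 35).
gcd(53, 35) = 1

Step 2: Check divisibility.
Does 1 divide 8? 8 = 1 x 8, so yes.

By the theorem on linear Diophantine equations, 53k + 35l = 8 has integer solutions if and only if gcd(53, 35) divides 8. Since 1 | 8, solutions exist.

Yes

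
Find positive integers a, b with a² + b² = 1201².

We need a² + b² = 1201² = 1442401.
Trying: 49² + 1200² = 2401 + 1440000 = 1442401 ✓

(49, 1200, 1201)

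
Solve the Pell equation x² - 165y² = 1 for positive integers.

We seek the smallest positive integers (x, y) with x² - 165y² = 1, i.e., x² = 165y² + 1.
Try successive y values:
y = 1: x² = 165·1² + 1 = 166, not a perfect square
y = 2: x² = 165·2² + 1 = 661, not a perfect square
y = 3: x² = 165·3² + 1 = 1486, not a perfect square
... continuing the search (or via continued fractions) ...
y = 84: x² = 165·84² + 1 = 1164241, x = 1079 ✓

Verify: 1079² - 165·84² = 1164241 - 1164240 = 1 ✓

x = 1079, y = 84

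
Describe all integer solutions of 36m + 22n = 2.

Step 1: Compute gcd(36, 22) = 2.
Since 2 divides 2, solutions exist.

Step 2: Find a particular solution using extended Euclidean algorithm.
We get m₀ = -3, n₀ = 5.
Check: 36*-3 + 22*5 = 2 = 2 ✓

Step 3: Write the general solution.
m = -3 + (22/2)t = -3 + 11t
n = 5 - (36/2)t = 5 - 18t
for any integer t.

m = -3 + 11t, n = 5 - 18t for integer t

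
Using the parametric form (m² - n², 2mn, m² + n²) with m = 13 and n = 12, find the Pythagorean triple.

a = m² - n² = 169 - 144 = 25
b = 2mn = 2·13·12 = 312
c = m² + n² = 169 + 144 = 313
Verify: 25² + 312² = 625 + 97344 = 97969 = 313² ✓

(25, 312, 313)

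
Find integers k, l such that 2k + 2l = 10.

Step 1: Check solvability.
gcd(2, 2) = 2
Since 2 divides 10, solutions exist.

Step 2: Apply extended Euclidean algorithm to find gcd.
We find integers such that 2*x0 + 2*y0 = 2

Step 3: Scale the particular solution.
Multiply by 10/2 = 5:
k = 0, l = 5

Step 4: Verify.
2*(0) + 2*(5) = 10 = 10 ✓

k = 0, l = 5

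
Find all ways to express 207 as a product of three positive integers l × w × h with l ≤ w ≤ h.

Iterate l from 1 to ⌊207^(1/3)⌋. For each l dividing 207, iterate w ≥ l with w dividing 207/l, and set h = 207/(l·w).
Triples found (4): (1×1×207), (1×3×69), (1×9×23), (3×3×23)

(1×1×207), (1×3×69), (1×9×23), (3×3×23)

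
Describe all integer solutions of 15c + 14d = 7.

Step 1: Compute gcd(15, 14) = 1.
Since 1 divides 7, solutions exist.

Step 2: Find a particular solution using extended Euclidean algorithm.
We get c₀ = 7, d₀ = -7.
Check: 15*7 + 14*-7 = 7 = 7 ✓

Step 3: Write the general solution.
c = 7 + (14/1)t = 7 + 14t
d = -7 - (15/1)t = -7 - 15t
for any integer t.

c = 7 + 14t, d = -7 - 15t for integer t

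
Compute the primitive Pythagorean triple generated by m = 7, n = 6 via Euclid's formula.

a = m² - n² = 49 - 36 = 13
b = 2mn = 2·7·6 = 84
c = m² + n² = 49 + 36 = 85
Verify: 13² + 84² = 169 + 7056 = 7225 = 85² ✓

(13, 84, 85)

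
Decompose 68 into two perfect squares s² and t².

We need to find integers s, t > 0 such that s² + t² = 68.
Trying s = 2: t² = 68 - 2² = 68 - 4 = 64
t = 8
Check: 2² + 8² = 4 + 64 = 68 ✓

68 = 2² + 8²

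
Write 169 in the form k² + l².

We need to find integers k, l > 0 such that k² + l² = 169.
Trying k = 5: l² = 169 - 5² = 169 - 25 = 144
l = 12
Check: 5² + 12² = 25 + 144 = 169 ✓

169 = 5² + 12²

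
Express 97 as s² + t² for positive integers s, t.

We need to find integers s, t > 0 such that s² + t² = 97.
Trying s = 4: t² = 97 - 4² = 97 - 16 = 81
t = 9
Check: 4² + 9² = 16 + 81 = 97 ✓

97 = 4² + 9²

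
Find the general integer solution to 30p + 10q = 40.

Step 1: Compute gcd(30, 10) = 10.
Since 10 divides 40, solutions exist.

Step 2: Find a particular solution using extended Euclidean algorithm.
We get p₀ = 0, q₀ = 4.
Check: 30*0 + 10*4 = 40 = 40 ✓

Step 3: Write the general solution.
p = 0 + (10/10)t = 0 + 1t
q = 4 - (30/10)t = 4 - 3t
for any integer t.

p = 0 + 1t, q = 4 - 3t for integer t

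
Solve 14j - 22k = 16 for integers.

Step 1: Check solvability.
gcd(14, 22) = 2
Since 2 divides 16, solutions exist.

Step 2: Apply extended Euclidean algorithm to find gcd.
We find integers such that 14*x0 + 22*y0 = 2

Step 3: Scale the particular solution.
Multiply by 16/2 = 8:
j = -24, k = -16

Step 4: Verify.
14*(-24) - 22*(-16) = 16 = 16 ✓

j = -24, k = -16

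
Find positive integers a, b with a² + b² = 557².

We need a² + b² = 557² = 310249.
Trying: 165² + 532² = 27225 + 283024 = 310249 ✓

(165, 532, 557)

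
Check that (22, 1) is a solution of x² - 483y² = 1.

Compute x² = 22² = 484
Compute 483y² = 483·1² = 483·1 = 483
x² - 483y² = 484 - 483 = 1
Since this equals 1, (22, 1) is a solution.

Yes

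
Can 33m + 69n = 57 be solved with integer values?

Step 1: Compute gcd(33, 69).
gcd(33, 69) = 3

Step 2: Check divisibility.
Does 3 divide 57? 57 = 3 x 19, so yes.

By the theorem on linear Diophantine equations, 33m + 69n = 57 has integer solutions if and only if gcd(33, 69) divides 57. Since 3 | 57, solutions exist.

Yes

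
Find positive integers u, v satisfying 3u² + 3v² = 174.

Try small values of u and check whether (174 - 3u²)/3 is a perfect square.
u = 7: 3·7² = 147, so 3v² = 174 - 147 = 27, giving v² = 9, v = 3.
Check: 3·7² + 3·3² = 147 + 27 = 174 ✓

u = 7, v = 3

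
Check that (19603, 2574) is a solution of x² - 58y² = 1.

Compute x² = 19603² = 384277609
Compute 58y² = 58·2574² = 58·6625476 = 384277608
x² - 58y² = 384277609 - 384277608 = 1
Since this equals 1, (19603, 2574) is a solution.

Yes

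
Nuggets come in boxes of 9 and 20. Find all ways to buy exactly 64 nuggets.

We need non-negative integers (x, y) with 9x + 20y = 64.
For each x in 0..7, check if 64 - 9x is a non-negative multiple of 20.
No x yields an integer y ≥ 0.

No solution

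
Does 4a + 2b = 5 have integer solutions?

Step 1: Compute gcd(4, 2).
gcd(4, 2) = 2

Step 2: Check divisibility.
Does 2 divide 5? 5 = 2 x 2 + 1, so no.

By the theorem on linear Diophantine equations, 4a + 2b = 5 has integer solutions if and only if gcd(4, 2) divides 5. Since 2 does not divide 5, no solutions exist.

No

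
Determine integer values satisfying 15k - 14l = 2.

Step 1: Check solvability.
gcd(15, 14) = 1
Since 1 divides 2, solutions exist.

Step 2: Apply extended Euclidean algorithm to find gcd.
We find integers such that 15*x0 + 14*y0 = 1

Step 3: Scale the particular solution.
Multiply by 2/1 = 2:
k = 2, l = 2

Step 4: Verify.
15*(2) - 14*(2) = 2 = 2 ✓

k = 2, l = 2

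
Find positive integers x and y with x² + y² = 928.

We need to find integers x, y > 0 such that x² + y² = 928.
Trying x = 12: y² = 928 - 12² = 928 - 144 = 784
y = 28
Check: 12² + 28² = 144 + 784 = 928 ✓

928 = 12² + 28²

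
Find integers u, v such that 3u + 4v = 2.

Step 1: Check solvability.
gcd(3, 4) = 1
Since 1 divides 2, solutions exist.

Step 2: Apply extended Euclidean algorithm to find gcd.
We find integers such that 3*x0 + 4*y0 = 1

Step 3: Scale the particular solution.
Multiply by 2/1 = 2:
u = -2, v = 2

Step 4: Verify.
3*(-2) + 4*(2) = 2 = 2 ✓

u = -2, v = 2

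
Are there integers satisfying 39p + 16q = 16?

Step 1: Compute gcd(39, 16).
gcd(39, 16) = 1

Step 2: Check divisibility.
Does 1 divide 16? 16 = 1 x 16, so yes.

By the theorem on linear Diophantine equations, 39p + 16q = 16 has integer solutions if and only if gcd(39, 16) divides 16. Since 1 | 16, solutions exist.

Yes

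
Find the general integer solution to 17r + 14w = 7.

Step 1: Compute gcd(17, 14) = 1.
Since 1 divides 7, solutions exist.

Step 2: Find a particular solution using extended Euclidean algorithm.
We get r₀ = 35, w₀ = -42.
Check: 17*35 + 14*-42 = 7 = 7 ✓

Step 3: Write the general solution.
r = 35 + (14/1)t = 35 + 14t
w = -42 - (17/1)t = -42 - 17t
for any integer t.

r = 35 + 14t, w = -42 - 17t for integer t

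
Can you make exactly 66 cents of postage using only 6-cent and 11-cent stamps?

We need non-negative x, y with 6x + 11y = 66.
gcd(6, 11) = 1 divides 66, so integer solutions exist.
Search for a non-negative one: x = 0 gives 11y = 66 - 0 = 66, so y = 6.
Check: 6·0 + 11·6 = 66 ✓

Yes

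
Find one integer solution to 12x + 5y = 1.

Step 1: Check solvability.
gcd(12, 5) = 1
Since 1 divides 1, solutions exist.

Step 2: Apply extended Euclidean algorithm to find gcd.
We find integers such that 12*x0 + 5*y0 = 1

Step 3: Scale the particular solution.
Multiply by 1/1 = 1:
x = -2, y = 5

Step 4: Verify.
12*(-2) + 5*(5) = 1 = 1 ✓

x = -2, y = 5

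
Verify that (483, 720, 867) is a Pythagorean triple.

Compute a² + b² = 483² + 720² = 233289 + 518400 = 751689
Compute c² = 867² = 751689
Since 751689 = 751689, confirmed.

Yes, it is a Pythagorean triple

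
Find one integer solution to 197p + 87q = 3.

Step 1: Check solvability.
gcd(197, 87) = 1
Since 1 divides 3, solutions exist.

Step 2: Apply extended Euclidean algorithm to find gcd.
We find integers such that 197*x0 + 87*y0 = 1

Step 3: Scale the particular solution.
Multiply by 3/1 = 3:
p = -102, q = 231

Step 4: Verify.
197*(-102) + 87*(231) = 3 = 3 ✓

p = -102, q = 231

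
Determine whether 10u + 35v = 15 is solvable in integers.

Step 1: Compute gcd(10, 35).
gcd(10, 35) = 5

Step 2: Check divisibility.
Does 5 divide 15? 15 = 5 x 3, so yes.

By the theorem on linear Diophantine equations, 10u + 35v = 15 has integer solutions if and only if gcd(10, 35) divides 15. Since 5 | 15, solutions exist.

Yes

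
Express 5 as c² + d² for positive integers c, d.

We need to find integers c, d > 0 such that c² + d² = 5.
Trying c = 1: d² = 5 - 1² = 5 - 1 = 4
d = 2
Check: 1² + 2² = 1 + 4 = 5 ✓

5 = 1² + 2²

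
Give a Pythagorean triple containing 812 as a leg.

We need the other leg and hypotenuse such that 812² + x² = c².
Take x = 645, c = 1037: 812² + 645² = 659344 + 416025 = 1075369 = 1037² ✓
Triple: (645, 812, 1037)

(645, 812, 1037)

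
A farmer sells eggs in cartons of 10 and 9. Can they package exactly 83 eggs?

We need non-negative a, b with 10a + 9b = 83.
gcd(10, 9) = 1 divides 83.
Try a = 2: 9b = 83 - 20 = 63, so b = 7.
One way: 2 cartons of 10 and 7 cartons of 9.

Yes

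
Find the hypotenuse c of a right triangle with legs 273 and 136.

c² = a² + b² = 273² + 136² = 74529 + 18496 = 93025
c = sqrt(93025) = 305

305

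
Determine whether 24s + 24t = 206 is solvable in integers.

Step 1: Compute gcd(24, 24).
gcd(24, 24) = 24

Step 2: Check divisibility.
Does 24 divide 206? 206 = 24 x 8 + 14, so no.

By the theorem on linear Diophantine equations, 24s + 24t = 206 has integer solutions if and only if gcd(24, 24) divides 206. Since 24 does not divide 206, no solutions exist.

No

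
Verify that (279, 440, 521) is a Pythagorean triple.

Compute a² + b² = 279² + 440² = 77841 + 193600 = 271441
Compute c² = 521² = 271441
Since 271441 = 271441, confirmed.

Yes, it is a Pythagorean triple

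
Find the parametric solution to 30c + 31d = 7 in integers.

Step 1: Compute gcd(30, 31) = 1.
Since 1 divides 7, solutions exist.

Step 2: Find a particular solution using extended Euclidean algorithm.
We get c₀ = -7, d₀ = 7.
Check: 30*-7 + 31*7 = 7 = 7 ✓

Step 3: Write the general solution.
c = -7 + (31/1)t = -7 + 31t
d = 7 - (30/1)t = 7 - 30t
for any integer t.

c = -7 + 31t, d = 7 - 30t for integer t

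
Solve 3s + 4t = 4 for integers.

Step 1: Check solvability.
gcd(3, 4) = 1
Since 1 divides 4, solutions exist.

Step 2: Apply extended Euclidean algorithm to find gcd.
We find integers such that 3*x0 + 4*y0 = 1

Step 3: Scale the particular solution.
Multiply by 4/1 = 4:
s = -4, t = 4

Step 4: Verify.
3*(-4) + 4*(4) = 4 = 4 ✓

s = -4, t = 4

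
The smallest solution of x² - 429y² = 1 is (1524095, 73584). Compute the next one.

Solutions to x² - Dy² = 1 are generated by powers of (x₀ + y₀√D).
The next solution satisfies x₁ + y₁√429 = (x₀ + y₀√429)², giving:
x₁ = x₀² + 429y₀² = 1524095² + 429·73584² = 2322865569025 + 2322865569024 = 4645731138049
y₁ = 2x₀y₀ = 2·1524095·73584 = 224298012960

Verify: 4645731138049² - 429·224298012960² = 21582817807038056695526401 - 21582817807038056695526400 = 1 ✓

x = 4645731138049, y = 224298012960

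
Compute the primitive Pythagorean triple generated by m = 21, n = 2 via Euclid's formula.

a = m² - n² = 441 - 4 = 437
b = 2mn = 2·21·2 = 84
c = m² + n² = 441 + 4 = 445
Verify: 437² + 84² = 190969 + 7056 = 198025 = 445² ✓

(437, 84, 445)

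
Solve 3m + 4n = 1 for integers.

Step 1: Check solvability.
gcd(3, 4) = 1
Since 1 divides 1, solutions exist.

Step 2: Apply extended Euclidean algorithm to find gcd.
We find integers such that 3*x0 + 4*y0 = 1

Step 3: Scale the particular solution.
Multiply by 1/1 = 1:
m = -1, n = 1

Step 4: Verify.
3*(-1) + 4*(1) = 1 = 1 ✓

m = -1, n = 1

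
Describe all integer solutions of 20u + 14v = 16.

Step 1: Compute gcd(20, 14) = 2.
Since 2 divides 16, solutions exist.

Step 2: Find a particular solution using extended Euclidean algorithm.
We get u₀ = -16, v₀ = 24.
Check: 20*-16 + 14*24 = 16 = 16 ✓

Step 3: Write the general solution.
u = -16 + (14/2)t = -16 + 7t
v = 24 - (20/2)t = 24 - 10t
for any integer t.

u = -16 + 7t, v = 24 - 10t for integer t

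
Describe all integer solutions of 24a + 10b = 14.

Step 1: Compute gcd(24, 10) = 2.
Since 2 divides 14, solutions exist.

Step 2: Find a particular solution using extended Euclidean algorithm.
We get a₀ = -14, b₀ = 35.
Check: 24*-14 + 10*35 = 14 = 14 ✓

Step 3: Write the general solution.
a = -14 + (10/2)t = -14 + 5t
b = 35 - (24/2)t = 35 - 12t
for any integer t.

a = -14 + 5t, b = 35 - 12t for integer t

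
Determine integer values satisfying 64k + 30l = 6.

Step 1: Check solvability.
gcd(64, 30) = 2
Since 2 divides 6, solutions exist.

Step 2: Apply extended Euclidean algorithm to find gcd.
We find integers such that 64*x0 + 30*y0 = 2

Step 3: Scale the particular solution.
Multiply by 6/2 = 3:
k = -21, l = 45

Step 4: Verify.
64*(-21) + 30*(45) = 6 = 6 ✓

k = -21, l = 45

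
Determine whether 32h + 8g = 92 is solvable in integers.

Step 1: Compute gcd(32, 8).
gcd(32, 8) = 8

Step 2: Check divisibility.
Does 8 divide 92? 92 = 8 x 11 + 4, so no.

By the theorem on linear Diophantine equations, 32h + 8g = 92 has integer solutions if and only if gcd(32, 8) divides 92. Since 8 does not divide 92, no solutions exist.

No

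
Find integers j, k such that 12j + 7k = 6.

Step 1: Check solvability.
gcd(12, 7) = 1
Since 1 divides 6, solutions exist.

Step 2: Apply extended Euclidean algorithm to find gcd.
We find integers such that 12*x0 + 7*y0 = 1

Step 3: Scale the particular solution.
Multiply by 6/1 = 6:
j = 18, k = -30

Step 4: Verify.
12*(18) + 7*(-30) = 6 = 6 ✓

j = 18, k = -30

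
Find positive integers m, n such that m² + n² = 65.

Search for m with 65 - m² a perfect square.
m = 1: 65 - 1² = 65 - 1 = 64 = 8² ✓
So m = 1, n = 8.

m = 1, n = 8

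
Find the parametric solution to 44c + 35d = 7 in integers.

Step 1: Compute gcd(44, 35) = 1.
Since 1 divides 7, solutions exist.

Step 2: Find a particular solution using extended Euclidean algorithm.
We get c₀ = 28, d₀ = -35.
Check: 44*28 + 35*-35 = 7 = 7 ✓

Step 3: Write the general solution.
c = 28 + (35/1)t = 28 + 35t
d = -35 - (44/1)t = -35 - 44t
for any integer t.

c = 28 + 35t, d = -35 - 44t for integer t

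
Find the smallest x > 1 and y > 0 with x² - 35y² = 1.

We seek the smallest positive integers (x, y) with x² - 35y² = 1, i.e., x² = 35y² + 1.
Try successive y values:
y = 1: x² = 35·1² + 1 = 36, x = 6 ✓

Verify: 6² - 35·1² = 36 - 35 = 1 ✓

x = 6, y = 1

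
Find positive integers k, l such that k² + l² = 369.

Search for k with 369 - k² a perfect square.
k = 12: 369 - 12² = 369 - 144 = 225 = 15² ✓
So k = 12, l = 15.

k = 12, l = 15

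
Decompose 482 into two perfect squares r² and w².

We need to find integers r, w > 0 such that r² + w² = 482.
Trying r = 11: w² = 482 - 11² = 482 - 121 = 361
w = 19
Check: 11² + 19² = 121 + 361 = 482 ✓

482 = 11² + 19²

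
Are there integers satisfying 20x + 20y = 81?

Step 1: Compute gcd(20, 20).
gcd(20, 20) = 20

Step 2: Check divisibility.
Does 20 divide 81? 81 = 20 x 4 + 1, so no.

By the theorem on linear Diophantine equations, 20x + 20y = 81 has integer solutions if and only if gcd(20, 20) divides 81. Since 20 does not divide 81, no solutions exist.

No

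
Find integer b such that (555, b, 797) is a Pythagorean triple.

b² = c² - a² = 797² - 555² = 635209 - 308025 = 327184
b = sqrt(327184) = 572

572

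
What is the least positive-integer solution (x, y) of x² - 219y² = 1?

We seek the smallest positive integers (x, y) with x² - 219y² = 1, i.e., x² = 219y² + 1.
Try successive y values:
y = 1: x² = 219·1² + 1 = 220, not a perfect square
y = 2: x² = 219·2² + 1 = 877, not a perfect square
y = 3: x² = 219·3² + 1 = 1972, not a perfect square
... continuing the search (or via continued fractions) ...
y = 5: x² = 219·5² + 1 = 5476, x = 74 ✓

Verify: 74² - 219·5² = 5476 - 5475 = 1 ✓

x = 74, y = 5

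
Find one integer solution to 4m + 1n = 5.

Step 1: Check solvability.
gcd(4, 1) = 1
Since 1 divides 5, solutions exist.

Step 2: Apply extended Euclidean algorithm to find gcd.
We find integers such that 4*x0 + 1*y0 = 1

Step 3: Scale the particular solution.
Multiply by 5/1 = 5:
m = 0, n = 5

Step 4: Verify.
4*(0) + 1*(5) = 5 = 5 ✓

m = 0, n = 5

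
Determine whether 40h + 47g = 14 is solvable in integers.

Step 1: Compute gcd(40, 47).
gcd(40, 47) = 1

Step 2: Check divisibility.
Does 1 divide 14? 14 = 1 x 14, so yes.

By the theorem on linear Diophantine equations, 40h + 47g = 14 has integer solutions if and only if gcd(40, 47) divides 14. Since 1 | 14, solutions exist.

Yes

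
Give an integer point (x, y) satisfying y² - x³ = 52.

Try small integer x values and check whether x³ + 52 is a perfect square.
x = -3: x³ + 52 = -3³ + 52 = -27 + 52 = 25
Is 25 a perfect square? 5² = 25 ✓
So (x, y) = (-3, 5) is a solution.

x = -3, y = 5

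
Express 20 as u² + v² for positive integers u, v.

We need to find integers u, v > 0 such that u² + v² = 20.
Trying u = 2: v² = 20 - 2² = 20 - 4 = 16
v = 4
Check: 2² + 4² = 4 + 16 = 20 ✓

20 = 2² + 4²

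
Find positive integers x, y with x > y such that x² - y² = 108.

Factor: x² - y² = (x+y)(x-y) = 108.
We need two factors of 108 with the same parity.
Use x+y = 54 and x-y = 2 (product 54·2 = 108).
Adding: 2x = 56, so x = 28.
Subtracting: 2y = 52, so y = 26.
Check: 28² - 26² = 784 - 676 = 108 ✓

x = 28, y = 26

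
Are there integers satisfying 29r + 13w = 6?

Step 1: Compute gcd(29, 13).
gcd(29, 13) = 1

Step 2: Check divisibility.
Does 1 divide 6? 6 = 1 x 6, so yes.

By the theorem on linear Diophantine equations, 29r + 13w = 6 has integer solutions if and only if gcd(29, 13) divides 6. Since 1 | 6, solutions exist.

Yes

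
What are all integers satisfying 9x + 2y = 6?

Step 1: Compute gcd(9, 2) = 1.
Since 1 divides 6, solutions exist.

Step 2: Find a particular solution using extended Euclidean algorithm.
We get x₀ = 6, y₀ = -24.
Check: 9*6 + 2*-24 = 6 = 6 ✓

Step 3: Write the general solution.
x = 6 + (2/1)t = 6 + 2t
y = -24 - (9/1)t = -24 - 9t
for any integer t.

x = 6 + 2t, y = -24 - 9t for integer t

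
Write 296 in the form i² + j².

We need to find integers i, j > 0 such that i² + j² = 296.
Trying i = 10: j² = 296 - 10² = 296 - 100 = 196
j = 14
Check: 10² + 14² = 100 + 196 = 296 ✓

296 = 10² + 14²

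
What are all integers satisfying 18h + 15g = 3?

Step 1: Compute gcd(18, 15) = 3.
Since 3 divides 3, solutions exist.

Step 2: Find a particular solution using extended Euclidean algorithm.
We get h₀ = 1, g₀ = -1.
Check: 18*1 + 15*-1 = 3 = 3 ✓

Step 3: Write the general solution.
h = 1 + (15/3)t = 1 + 5t
g = -1 - (18/3)t = -1 - 6t
for any integer t.

h = 1 + 5t, g = -1 - 6t for integer t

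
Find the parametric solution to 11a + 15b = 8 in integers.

Step 1: Compute gcd(11, 15) = 1.
Since 1 divides 8, solutions exist.

Step 2: Find a particular solution using extended Euclidean algorithm.
We get a₀ = -32, b₀ = 24.
Check: 11*-32 + 15*24 = 8 = 8 ✓

Step 3: Write the general solution.
a = -32 + (15/1)t = -32 + 15t
b = 24 - (11/1)t = 24 - 11t
for any integer t.

a = -32 + 15t, b = 24 - 11t for integer t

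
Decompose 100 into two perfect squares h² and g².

We need to find integers h, g > 0 such that h² + g² = 100.
Trying h = 6: g² = 100 - 6² = 100 - 36 = 64
g = 8
Check: 6² + 8² = 36 + 64 = 100 ✓

100 = 6² + 8²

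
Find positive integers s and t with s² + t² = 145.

We need to find integers s, t > 0 such that s² + t² = 145.
Trying s = 1: t² = 145 - 1² = 145 - 1 = 144
t = 12
Check: 1² + 12² = 1 + 144 = 145 ✓

145 = 1² + 12²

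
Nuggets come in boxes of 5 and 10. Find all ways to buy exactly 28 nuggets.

We need non-negative integers (x, y) with 5x + 10y = 28.
For each x in 0..5, check if 28 - 5x is a non-negative multiple of 10.
No x yields an integer y ≥ 0.

No solution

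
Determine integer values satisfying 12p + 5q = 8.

Step 1: Check solvability.
gcd(12, 5) = 1
Since 1 divides 8, solutions exist.

Step 2: Apply extended Euclidean algorithm to find gcd.
We find integers such that 12*x0 + 5*y0 = 1

Step 3: Scale the particular solution.
Multiply by 8/1 = 8:
p = -16, q = 40

Step 4: Verify.
12*(-16) + 5*(40) = 8 = 8 ✓

p = -16, q = 40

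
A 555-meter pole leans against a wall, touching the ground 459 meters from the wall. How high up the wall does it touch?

The ladder, wall, and ground form a right triangle with hypotenuse 555 and one leg 459.
By the Pythagorean theorem: h² = 555² - 459² = 308025 - 210681 = 97344
h = √97344 = 312 meters

312 meters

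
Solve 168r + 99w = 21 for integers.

Step 1: Check solvability.
gcd(168, 99) = 3
Since 3 divides 21, solutions exist.

Step 2: Apply extended Euclidean algorithm to find gcd.
We find integers such that 168*x0 + 99*y0 = 3

Step 3: Scale the particular solution.
Multiply by 21/3 = 7:
r = -70, w = 119

Step 4: Verify.
168*(-70) + 99*(119) = 21 = 21 ✓

r = -70, w = 119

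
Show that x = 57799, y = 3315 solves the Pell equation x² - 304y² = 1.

Compute x² = 57799² = 3340724401
Compute 304y² = 304·3315² = 304·10989225 = 3340724400
x² - 304y² = 3340724401 - 3340724400 = 1
Since this equals 1, (57799, 3315) is a solution.

Yes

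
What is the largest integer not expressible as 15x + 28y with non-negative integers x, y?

For two coprime denominations a and b, the Frobenius number (largest value not representable as a non-negative combination) is ab - a - b.
Here gcd(15, 28) = 1, so they are coprime.
F(15, 28) = 15·28 - 15 - 28 = 420 - 43 = 377

377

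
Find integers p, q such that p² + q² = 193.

We need to find integers p, q > 0 such that p² + q² = 193.
Trying p = 7: q² = 193 - 7² = 193 - 49 = 144
q = 12
Check: 7² + 12² = 49 + 144 = 193 ✓

193 = 7² + 12²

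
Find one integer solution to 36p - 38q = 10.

Step 1: Check solvability.
gcd(36, 38) = 2
Since 2 divides 10, solutions exist.

Step 2: Apply extended Euclidean algorithm to find gcd.
We find integers such that 36*x0 + 38*y0 = 2

Step 3: Scale the particular solution.
Multiply by 10/2 = 5:
p = -5, q = -5

Step 4: Verify.
36*(-5) - 38*(-5) = 10 = 10 ✓

p = -5, q = -5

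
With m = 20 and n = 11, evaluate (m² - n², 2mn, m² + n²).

a = m² - n² = 400 - 121 = 279
b = 2mn = 2·20·11 = 440
c = m² + n² = 400 + 121 = 521
Verify: 279² + 440² = 77841 + 193600 = 271441 = 521² ✓

(279, 440, 521)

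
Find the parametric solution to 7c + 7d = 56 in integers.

Step 1: Compute gcd(7, 7) = 7.
Since 7 divides 56, solutions exist.

Step 2: Find a particular solution using extended Euclidean algorithm.
We get c₀ = 0, d₀ = 8.
Check: 7*0 + 7*8 = 56 = 56 ✓

Step 3: Write the general solution.
c = 0 + (7/7)t = 0 + 1t
d = 8 - (7/7)t = 8 - 1t
for any integer t.

c = 0 + 1t, d = 8 - 1t for integer t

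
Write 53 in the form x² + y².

We need to find integers x, y > 0 such that x² + y² = 53.
Trying x = 2: y² = 53 - 2² = 53 - 4 = 49
y = 7
Check: 2² + 7² = 4 + 49 = 53 ✓

53 = 2² + 7²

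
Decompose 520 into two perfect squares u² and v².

We need to find integers u, v > 0 such that u² + v² = 520.
Trying u = 6: v² = 520 - 6² = 520 - 36 = 484
v = 22
Check: 6² + 22² = 36 + 484 = 520 ✓

520 = 6² + 22²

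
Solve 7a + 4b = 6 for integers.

Step 1: Check solvability.
gcd(7, 4) = 1
Since 1 divides 6, solutions exist.

Step 2: Apply extended Euclidean algorithm to find gcd.
We find integers such that 7*x0 + 4*y0 = 1

Step 3: Scale the particular solution.
Multiply by 6/1 = 6:
a = -6, b = 12

Step 4: Verify.
7*(-6) + 4*(12) = 6 = 6 ✓

a = -6, b = 12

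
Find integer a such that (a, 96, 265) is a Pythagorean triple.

a² = c² - b² = 265² - 96² = 70225 - 9216 = 61009
a = sqrt(61009) = 247

247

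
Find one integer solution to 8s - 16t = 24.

Step 1: Check solvability.
gcd(8, 16) = 8
Since 8 divides 24, solutions exist.

Step 2: Apply extended Euclidean algorithm to find gcd.
We find integers such that 8*x0 + 16*y0 = 8

Step 3: Scale the particular solution.
Multiply by 24/8 = 3:
s = 3, t = 0

Step 4: Verify.
8*(3) - 16*(0) = 24 = 24 ✓

s = 3, t = 0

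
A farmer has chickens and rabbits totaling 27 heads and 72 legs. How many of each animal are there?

Let c = chickens, r = rabbits.
Heads: c + r = 27
Legs: 2c + 4r = 72
From the first equation, c = 27 - r. Substitute:
2(27 - r) + 4r = 72
54 + 2r = 72
r = (72 - 54)/2 = 9
c = 27 - 9 = 18

Chickens: 18, Rabbits: 9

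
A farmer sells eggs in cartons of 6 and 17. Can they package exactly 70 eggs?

We need non-negative a, b with 6a + 17b = 70.
gcd(6, 17) = 1 divides 70.
Try a = 6: 17b = 70 - 36 = 34, so b = 2.
One way: 6 cartons of 6 and 2 cartons of 17.

Yes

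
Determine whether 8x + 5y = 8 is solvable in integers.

Step 1: Compute gcd(8, 5).
gcd(8, 5) = 1

Step 2: Check divisibility.
Does 1 divide 8? 8 = 1 x 8, so yes.

By the theorem on linear Diophantine equations, 8x + 5y = 8 has integer solutions if and only if gcd(8, 5) divides 8. Since 1 | 8, solutions exist.

Yes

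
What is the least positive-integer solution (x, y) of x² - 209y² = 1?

We seek the smallest positive integers (x, y) with x² - 209y² = 1, i.e., x² = 209y² + 1.
Try successive y values:
y = 1: x² = 209·1² + 1 = 210, not a perfect square
y = 2: x² = 209·2² + 1 = 837, not a perfect square
y = 3: x² = 209·3² + 1 = 1882, not a perfect square
... continuing the search (or via continued fractions) ...
y = 3220: x² = 209·3220² + 1 = 2166995601, x = 46551 ✓

Verify: 46551² - 209·3220² = 2166995601 - 2166995600 = 1 ✓

x = 46551, y = 3220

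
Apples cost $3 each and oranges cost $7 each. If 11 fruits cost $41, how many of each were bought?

Let a = apples, o = oranges.
a + o = 11
3a + 7o = 41
Substitute o = 11 - a:
3a + 7(11 - a) = 41
(3 - 7)a = 41 - 77
-4a = -36
a = 9, o = 11 - 9 = 2

Apples: 9, Oranges: 2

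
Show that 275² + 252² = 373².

Compute a² + b²:
275² + 252² = 75625 + 63504 = 139129
Compute c²:
373² = 139129
Since 139129 = 139129, it is a Pythagorean triple.

Yes, it is a Pythagorean triple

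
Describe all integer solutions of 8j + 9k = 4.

Step 1: Compute gcd(8, 9) = 1.
Since 1 divides 4, solutions exist.

Step 2: Find a particular solution using extended Euclidean algorithm.
We get j₀ = -4, k₀ = 4.
Check: 8*-4 + 9*4 = 4 = 4 ✓

Step 3: Write the general solution.
j = -4 + (9/1)t = -4 + 9t
k = 4 - (8/1)t = 4 - 8t
for any integer t.

j = -4 + 9t, k = 4 - 8t for integer t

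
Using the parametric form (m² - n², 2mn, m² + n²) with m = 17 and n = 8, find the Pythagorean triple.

a = m² - n² = 17² - 8² = 289 - 64 = 225
b = 2mn = 2·17·8 = 272
c = m² + n² = 289 + 64 = 353
Verify: 225² + 272² = 50625 + 73984 = 124609 = 353² ✓

(225, 272, 353)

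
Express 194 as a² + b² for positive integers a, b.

We need to find integers a, b > 0 such that a² + b² = 194.
Trying a = 5: b² = 194 - 5² = 194 - 25 = 169
b = 13
Check: 5² + 13² = 25 + 169 = 194 ✓

194 = 5² + 13²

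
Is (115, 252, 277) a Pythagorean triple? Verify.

Compute a² + b² = 115² + 252² = 13225 + 63504 = 76729
Compute c² = 277² = 76729
Since 76729 = 76729, confirmed.

Yes, it is a Pythagorean triple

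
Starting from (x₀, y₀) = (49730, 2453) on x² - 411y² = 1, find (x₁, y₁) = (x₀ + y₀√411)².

Solutions to x² - Dy² = 1 are generated by powers of (x₀ + y₀√D).
The next solution satisfies x₁ + y₁√411 = (x₀ + y₀√411)², giving:
x₁ = x₀² + 411y₀² = 49730² + 411·2453² = 2473072900 + 2473072899 = 4946145799
y₁ = 2x₀y₀ = 2·49730·2453 = 243975380

Verify: 4946145799² - 411·243975380² = 24464358264965348401 - 24464358264965348400 = 1 ✓

x = 4946145799, y = 243975380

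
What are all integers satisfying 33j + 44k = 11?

Step 1: Compute gcd(33, 44) = 11.
Since 11 divides 11, solutions exist.

Step 2: Find a particular solution using extended Euclidean algorithm.
We get j₀ = -1, k₀ = 1.
Check: 33*-1 + 44*1 = 11 = 11 ✓

Step 3: Write the general solution.
j = -1 + (44/11)t = -1 + 4t
k = 1 - (33/11)t = 1 - 3t
for any integer t.

j = -1 + 4t, k = 1 - 3t for integer t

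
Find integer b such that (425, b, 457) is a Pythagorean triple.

b² = c² - a² = 457² - 425² = 208849 - 180625 = 28224
b = sqrt(28224) = 168

168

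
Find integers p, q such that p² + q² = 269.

We need to find integers p, q > 0 such that p² + q² = 269.
Trying p = 10: q² = 269 - 10² = 269 - 100 = 169
q = 13
Check: 10² + 13² = 100 + 169 = 269 ✓

269 = 10² + 13²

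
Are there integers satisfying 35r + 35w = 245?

Step 1: Compute gcd(35, 35).
gcd(35, 35) = 35

Step 2: Check divisibility.
Does 35 divide 245? 245 = 35 x 7, so yes.

By the theorem on linear Diophantine equations, 35r + 35w = 245 has integer solutions if and only if gcd(35, 35) divides 245. Since 35 | 245, solutions exist.

Yes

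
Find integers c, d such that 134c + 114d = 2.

Step 1: Check solvability.
gcd(134, 114) = 2
Since 2 divides 2, solutions exist.

Step 2: Apply extended Euclidean algorithm to find gcd.
We find integers such that 134*x0 + 114*y0 = 2

Step 3: Scale the particular solution.
Multiply by 2/2 = 1:
c = -17, d = 20

Step 4: Verify.
134*(-17) + 114*(20) = 2 = 2 ✓

c = -17, d = 20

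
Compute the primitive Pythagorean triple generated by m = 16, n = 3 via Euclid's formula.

a = m² - n² = 16² - 3² = 256 - 9 = 247
b = 2mn = 2·16·3 = 96
c = m² + n² = 256 + 9 = 265
Verify: 247² + 96² = 61009 + 9216 = 70225 = 265² ✓

(247, 96, 265)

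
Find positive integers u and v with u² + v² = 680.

We need to find integers u, v > 0 such that u² + v² = 680.
Trying u = 2: v² = 680 - 2² = 680 - 4 = 676
v = 26
Check: 2² + 26² = 4 + 676 = 680 ✓

680 = 2² + 26²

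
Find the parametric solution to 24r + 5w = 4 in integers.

Step 1: Compute gcd(24, 5) = 1.
Since 1 divides 4, solutions exist.

Step 2: Find a particular solution using extended Euclidean algorithm.
We get r₀ = -4, w₀ = 20.
Check: 24*-4 + 5*20 = 4 = 4 ✓

Step 3: Write the general solution.
r = -4 + (5/1)t = -4 + 5t
w = 20 - (24/1)t = 20 - 24t
for any integer t.

r = -4 + 5t, w = 20 - 24t for integer t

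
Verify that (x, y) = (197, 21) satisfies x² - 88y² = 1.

Compute x² = 197² = 38809
Compute 88y² = 88·21² = 88·441 = 38808
x² - 88y² = 38809 - 38808 = 1
Since this equals 1, (197, 21) is a solution.

Yes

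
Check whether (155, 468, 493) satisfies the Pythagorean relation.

Compute a² + b²:
155² + 468² = 24025 + 219024 = 243049
Compute c²:
493² = 243049
Since 243049 = 243049, it is a Pythagorean triple.

Yes, it is a Pythagorean triple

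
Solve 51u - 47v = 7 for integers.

Step 1: Check solvability.
gcd(51, 47) = 1
Since 1 divides 7, solutions exist.

Step 2: Apply extended Euclidean algorithm to find gcd.
We find integers such that 51*x0 + 47*y0 = 1

Step 3: Scale the particular solution.
Multiply by 7/1 = 7:
u = 84, v = 91

Step 4: Verify.
51*(84) - 47*(91) = 7 = 7 ✓

u = 84, v = 91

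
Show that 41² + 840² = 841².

Compute a² + b² = 41² + 840² = 1681 + 705600 = 707281
Compute c² = 841² = 707281
Since 707281 = 707281, confirmed.

Yes, it is a Pythagorean triple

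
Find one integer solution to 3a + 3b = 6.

Step 1: Check solvability.
gcd(3, 3) = 3
Since 3 divides 6, solutions exist.

Step 2: Apply extended Euclidean algorithm to find gcd.
We find integers such that 3*x0 + 3*y0 = 3

Step 3: Scale the particular solution.
Multiply by 6/3 = 2:
a = 0, b = 2

Step 4: Verify.
3*(0) + 3*(2) = 6 = 6 ✓

a = 0, b = 2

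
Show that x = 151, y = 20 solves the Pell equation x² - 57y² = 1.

Compute x² = 151² = 22801
Compute 57y² = 57·20² = 57·400 = 22800
x² - 57y² = 22801 - 22800 = 1
Since this equals 1, (151, 20) is a solution.

Yes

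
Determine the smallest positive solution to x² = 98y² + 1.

We seek the smallest positive integers (x, y) with x² - 98y² = 1, i.e., x² = 98y² + 1.
Try successive y values:
y = 1: x² = 98·1² + 1 = 99, not a perfect square
y = 2: x² = 98·2² + 1 = 393, not a perfect square
y = 3: x² = 98·3² + 1 = 883, not a perfect square
... continuing the search (or via continued fractions) ...
y = 10: x² = 98·10² + 1 = 9801, x = 99 ✓

Verify: 99² - 98·10² = 9801 - 9800 = 1 ✓

x = 99, y = 10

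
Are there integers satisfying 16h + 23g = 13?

Step 1: Compute gcd(16, 23).
gcd(16, 23) = 1

Step 2: Check divisibility.
Does 1 divide 13? 13 = 1 x 13, so yes.

By the theorem on linear Diophantine equations, 16h + 23g = 13 has integer solutions if and only if gcd(16, 23) divides 13. Since 1 | 13, solutions exist.

Yes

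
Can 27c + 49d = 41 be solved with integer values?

Step 1: Compute gcd(27, 49).
gcd(27, 49) = 1

Step 2: Check divisibility.
Does 1 divide 41? 41 = 1 x 41, so yes.

By the theorem on linear Diophantine equations, 27c + 49d = 41 has integer solutions if and only if gcd(27, 49) divides 41. Since 1 | 41, solutions exist.

Yes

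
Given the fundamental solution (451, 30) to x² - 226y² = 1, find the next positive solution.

Solutions to x² - Dy² = 1 are generated by powers of (x₀ + y₀√D).
The next solution satisfies x₁ + y₁√226 = (x₀ + y₀√226)², giving:
x₁ = x₀² + 226y₀² = 451² + 226·30² = 203401 + 203400 = 406801
y₁ = 2x₀y₀ = 2·451·30 = 27060

Verify: 406801² - 226·27060² = 165487053601 - 165487053600 = 1 ✓

x = 406801, y = 27060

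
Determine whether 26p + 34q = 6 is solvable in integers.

Step 1: Compute gcd(26, 34).
gcd(26, 34) = 2

Step 2: Check divisibility.
Does 2 divide 6? 6 = 2 x 3, so yes.

By the theorem on linear Diophantine equations, 26p + 34q = 6 has integer solutions if and only if gcd(26, 34) divides 6. Since 2 | 6, solutions exist.

Yes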